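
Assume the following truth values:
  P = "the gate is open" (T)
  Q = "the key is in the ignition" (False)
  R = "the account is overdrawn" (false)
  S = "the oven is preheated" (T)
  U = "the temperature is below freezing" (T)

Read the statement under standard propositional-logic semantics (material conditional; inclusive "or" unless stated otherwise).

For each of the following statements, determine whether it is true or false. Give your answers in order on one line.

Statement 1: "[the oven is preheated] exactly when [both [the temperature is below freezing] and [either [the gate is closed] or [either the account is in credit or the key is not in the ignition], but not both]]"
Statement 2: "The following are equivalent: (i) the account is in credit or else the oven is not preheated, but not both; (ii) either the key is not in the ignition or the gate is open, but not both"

Statement 1: Formalization: S iff (U and (not P xor (not R or not Q)))

not P = not True = False
not R = not False = True
not Q = not False = True
not R or not Q = True or True = True
not P xor (not R or not Q) = False xor True = True
U and (not P xor (not R or not Q)) = True and True = True
S iff (U and (not P xor (not R or not Q))) = True iff True = True
Thus Statement 1 is true.

Statement 2: Parsed as (not R xor not S) iff (not Q xor P)

not R = not False = True
not S = not True = False
not R xor not S = True xor False = True
not Q = not False = True
not Q xor P = True xor True = False
(not R xor not S) iff (not Q xor P) = True iff False = False
Thus Statement 2 is false.

Statement 1 True, Statement 2 False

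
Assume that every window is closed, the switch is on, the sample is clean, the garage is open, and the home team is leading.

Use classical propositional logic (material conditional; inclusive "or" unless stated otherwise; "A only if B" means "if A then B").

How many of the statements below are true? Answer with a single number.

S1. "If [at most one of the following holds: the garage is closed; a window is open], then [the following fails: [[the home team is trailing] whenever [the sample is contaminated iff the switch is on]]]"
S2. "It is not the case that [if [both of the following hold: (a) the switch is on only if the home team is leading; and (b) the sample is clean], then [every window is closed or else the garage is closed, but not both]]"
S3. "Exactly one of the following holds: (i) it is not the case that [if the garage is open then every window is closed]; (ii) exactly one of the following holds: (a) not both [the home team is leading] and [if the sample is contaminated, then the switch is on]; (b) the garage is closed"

Let S = "the garage is closed" (False), P = "a window is open" (False), R = "the sample is contaminated" (False), Q = "the switch is on" (True), U = "the home team is leading" (True).

S1: This is (S nand P) -> not ((R iff Q) -> not U).

S nand P = False nand False = True
R iff Q = False iff True = False
not U = not True = False
(R iff Q) -> not U = False -> False = True
not ((R iff Q) -> not U) = not True = False
(S nand P) -> not ((R iff Q) -> not U) = True -> False = False
Hence S1 is false.

S2: In symbols: not (((Q -> U) and not R) -> (not P xor S))

Q -> U = True -> True = True
not R = not False = True
(Q -> U) and not R = True and True = True
not P = not False = True
not P xor S = True xor False = True
((Q -> U) and not R) -> (not P xor S) = True -> True = True
not (((Q -> U) and not R) -> (not P xor S)) = not True = False
So S2 is false.

S3: Formalization: not (not S -> not P) xor ((U nand (R -> Q)) xor S)

not S = not False = True
not P = not False = True
not S -> not P = True -> True = True
not (not S -> not P) = not True = False
R -> Q = False -> True = True
U nand (R -> Q) = True nand True = False
(U nand (R -> Q)) xor S = False xor False = False
not (not S -> not P) xor ((U nand (R -> Q)) xor S) = False xor False = False
Hence S3 is false.

True statements: 0 (none).

0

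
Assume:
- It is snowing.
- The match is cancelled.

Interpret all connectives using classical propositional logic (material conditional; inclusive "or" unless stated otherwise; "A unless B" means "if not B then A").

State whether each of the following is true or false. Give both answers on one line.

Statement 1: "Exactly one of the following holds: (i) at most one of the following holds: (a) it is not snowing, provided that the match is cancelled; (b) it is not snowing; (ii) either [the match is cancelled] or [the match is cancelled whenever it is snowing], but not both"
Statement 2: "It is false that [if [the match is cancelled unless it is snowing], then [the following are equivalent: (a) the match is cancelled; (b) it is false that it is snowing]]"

Statement 1 T / Statement 2 T

Let M = "the match is cancelled" (True), P = "it is snowing" (True).

Statement 1: Parsed as ((M -> not P) nand not P) xor (M xor (P -> M))

not P = not True = False
M -> not P = True -> False = False
not P = not True = False
(M -> not P) nand not P = False nand False = True
P -> M = True -> True = True
M xor (P -> M) = True xor True = False
((M -> not P) nand not P) xor (M xor (P -> M)) = True xor False = True
Hence Statement 1 is true.

Statement 2: Parsed as not ((M or P) -> (M iff not P))

M or P = True or True = True
not P = not True = False
M iff not P = True iff False = False
(M or P) -> (M iff not P) = True -> False = False
not ((M or P) -> (M iff not P)) = not False = True
Hence Statement 2 is true.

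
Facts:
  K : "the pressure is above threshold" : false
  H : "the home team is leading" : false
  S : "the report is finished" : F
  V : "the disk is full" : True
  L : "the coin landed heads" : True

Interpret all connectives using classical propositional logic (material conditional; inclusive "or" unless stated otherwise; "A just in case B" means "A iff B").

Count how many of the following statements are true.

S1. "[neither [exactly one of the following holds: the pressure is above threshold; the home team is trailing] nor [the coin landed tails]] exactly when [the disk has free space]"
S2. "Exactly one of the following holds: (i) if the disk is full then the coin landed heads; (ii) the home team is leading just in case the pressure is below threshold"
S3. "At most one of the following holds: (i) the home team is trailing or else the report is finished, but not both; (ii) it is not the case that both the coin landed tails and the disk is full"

2

S1: Formalization: ((K xor ~H) nor ~L) <-> ~V

~H = ~F = T
K xor ~H = F xor T = T
~L = ~T = F
(K xor ~H) nor ~L = T nor F = F
~V = ~T = F
((K xor ~H) nor ~L) <-> ~V = F <-> F = T
Thus S1 is true.

S2: This is (V -> L) xor (H <-> ~K).

V -> L = T -> T = T
~K = ~F = T
H <-> ~K = F <-> T = F
(V -> L) xor (H <-> ~K) = T xor F = T
So S2 is true.

S3: Parsed as (~H xor S) nand (~L nand V)

~H = ~F = T
~H xor S = T xor F = T
~L = ~T = F
~L nand V = F nand T = T
(~H xor S) nand (~L nand V) = T nand T = F
Hence S3 is false.

Count: 2.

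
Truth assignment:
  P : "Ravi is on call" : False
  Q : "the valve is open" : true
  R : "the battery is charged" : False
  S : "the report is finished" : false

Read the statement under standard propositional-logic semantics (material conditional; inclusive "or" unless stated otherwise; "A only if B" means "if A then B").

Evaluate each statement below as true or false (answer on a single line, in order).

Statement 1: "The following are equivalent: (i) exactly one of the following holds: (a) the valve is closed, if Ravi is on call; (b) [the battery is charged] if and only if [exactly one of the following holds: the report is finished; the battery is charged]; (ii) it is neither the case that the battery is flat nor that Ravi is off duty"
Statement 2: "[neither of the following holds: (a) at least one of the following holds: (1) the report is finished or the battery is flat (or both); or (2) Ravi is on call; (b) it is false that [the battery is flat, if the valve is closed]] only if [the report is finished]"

Statement 1: Formalization: ((P → ¬Q) ⊕ (R ↔ (S ⊕ R))) ↔ (¬R ↓ ¬P)

¬Q = ¬T = F
P → ¬Q = F → F = T
S ⊕ R = F ⊕ F = F
R ↔ (S ⊕ R) = F ↔ F = T
(P → ¬Q) ⊕ (R ↔ (S ⊕ R)) = T ⊕ T = F
¬R = ¬F = T
¬P = ¬F = T
¬R ↓ ¬P = T ↓ T = F
((P → ¬Q) ⊕ (R ↔ (S ⊕ R))) ↔ (¬R ↓ ¬P) = F ↔ F = T
Thus Statement 1 is true.

Statement 2: In symbols: (((S ∨ ¬R) ∨ P) ↓ ¬(¬Q → ¬R)) → S

¬R = ¬F = T
S ∨ ¬R = F ∨ T = T
(S ∨ ¬R) ∨ P = T ∨ F = T
¬Q = ¬T = F
¬R = ¬F = T
¬Q → ¬R = F → T = T
¬(¬Q → ¬R) = ¬T = F
((S ∨ ¬R) ∨ P) ↓ ¬(¬Q → ¬R) = T ↓ F = F
(((S ∨ ¬R) ∨ P) ↓ ¬(¬Q → ¬R)) → S = F → F = T
Hence Statement 2 is true.

Statement 1 True / Statement 2 True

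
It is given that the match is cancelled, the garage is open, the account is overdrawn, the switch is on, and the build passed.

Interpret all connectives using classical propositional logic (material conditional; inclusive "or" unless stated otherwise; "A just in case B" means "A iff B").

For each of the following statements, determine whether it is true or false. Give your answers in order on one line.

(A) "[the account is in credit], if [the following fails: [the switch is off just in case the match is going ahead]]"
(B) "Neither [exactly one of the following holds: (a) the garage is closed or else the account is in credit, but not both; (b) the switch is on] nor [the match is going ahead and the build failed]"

Let H = "the switch is on" (T), V = "the match is cancelled" (T), N = "the account is overdrawn" (T), U = "the garage is closed" (F), K = "the build passed" (T).

(A): Parsed as ~(~H <-> ~V) -> ~N

~H = ~T = F
~V = ~T = F
~H <-> ~V = F <-> F = T
~(~H <-> ~V) = ~T = F
~N = ~T = F
~(~H <-> ~V) -> ~N = F -> F = T
So (A) is true.

(B): In symbols: ((U xor ~N) xor H) nor (~V & ~K)

~N = ~T = F
U xor ~N = F xor F = F
(U xor ~N) xor H = F xor T = T
~V = ~T = F
~K = ~T = F
~V & ~K = F & F = F
((U xor ~N) xor H) nor (~V & ~K) = T nor F = F
Thus (B) is false.

(A) true; (B) false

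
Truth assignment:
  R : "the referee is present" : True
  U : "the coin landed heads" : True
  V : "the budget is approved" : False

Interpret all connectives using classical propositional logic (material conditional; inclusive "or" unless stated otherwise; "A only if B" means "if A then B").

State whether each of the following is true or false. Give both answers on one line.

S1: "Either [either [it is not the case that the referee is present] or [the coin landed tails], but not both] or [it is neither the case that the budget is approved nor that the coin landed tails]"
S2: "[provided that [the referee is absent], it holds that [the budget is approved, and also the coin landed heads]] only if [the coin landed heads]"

S1: Formalization: (~R xor ~U) | (V nor ~U)

~R = ~T = F
~U = ~T = F
~R xor ~U = F xor F = F
~U = ~T = F
V nor ~U = F nor F = T
(~R xor ~U) | (V nor ~U) = F | T = T
Hence S1 is true.

S2: Parsed as (~R -> (V & U)) -> U

~R = ~T = F
V & U = F & T = F
~R -> (V & U) = F -> F = T
(~R -> (V & U)) -> U = T -> T = T
Hence S2 is true.

S1 true, S2 true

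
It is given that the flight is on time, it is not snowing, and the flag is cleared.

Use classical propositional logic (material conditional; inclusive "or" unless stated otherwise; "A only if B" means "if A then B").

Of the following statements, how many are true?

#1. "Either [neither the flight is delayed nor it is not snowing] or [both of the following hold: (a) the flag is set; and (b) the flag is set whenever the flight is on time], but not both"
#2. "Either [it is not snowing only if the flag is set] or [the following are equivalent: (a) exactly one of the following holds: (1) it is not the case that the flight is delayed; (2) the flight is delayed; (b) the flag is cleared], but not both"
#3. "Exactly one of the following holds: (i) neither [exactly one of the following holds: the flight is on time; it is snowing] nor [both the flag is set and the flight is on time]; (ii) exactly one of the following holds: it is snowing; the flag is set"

Let M = "the flight is delayed" (F), P = "it is snowing" (F), H = "the flag is set" (F).

#1: This is (M ↓ ¬P) ⊕ (H ∧ (¬M → H)).

¬P = ¬F = T
M ↓ ¬P = F ↓ T = F
¬M = ¬F = T
¬M → H = T → F = F
H ∧ (¬M → H) = F ∧ F = F
(M ↓ ¬P) ⊕ (H ∧ (¬M → H)) = F ⊕ F = F
So #1 is false.

#2: Parsed as (¬P → H) ⊕ ((¬M ⊕ M) ↔ ¬H)

¬P = ¬F = T
¬P → H = T → F = F
¬M = ¬F = T
¬M ⊕ M = T ⊕ F = T
¬H = ¬F = T
(¬M ⊕ M) ↔ ¬H = T ↔ T = T
(¬P → H) ⊕ ((¬M ⊕ M) ↔ ¬H) = F ⊕ T = T
Hence #2 is true.

#3: Formalization: ((¬M ⊕ P) ↓ (H ∧ ¬M)) ⊕ (P ⊕ H)

¬M = ¬F = T
¬M ⊕ P = T ⊕ F = T
¬M = ¬F = T
H ∧ ¬M = F ∧ T = F
(¬M ⊕ P) ↓ (H ∧ ¬M) = T ↓ F = F
P ⊕ H = F ⊕ F = F
((¬M ⊕ P) ↓ (H ∧ ¬M)) ⊕ (P ⊕ H) = F ⊕ F = F
So #3 is false.

Count: 1.

1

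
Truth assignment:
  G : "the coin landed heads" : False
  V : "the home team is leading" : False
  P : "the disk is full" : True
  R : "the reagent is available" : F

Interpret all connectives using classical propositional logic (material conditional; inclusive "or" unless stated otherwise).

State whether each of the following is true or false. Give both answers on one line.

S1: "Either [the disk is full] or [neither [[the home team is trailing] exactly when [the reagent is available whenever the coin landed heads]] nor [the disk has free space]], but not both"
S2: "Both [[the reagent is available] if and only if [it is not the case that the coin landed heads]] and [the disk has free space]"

S1 True, S2 False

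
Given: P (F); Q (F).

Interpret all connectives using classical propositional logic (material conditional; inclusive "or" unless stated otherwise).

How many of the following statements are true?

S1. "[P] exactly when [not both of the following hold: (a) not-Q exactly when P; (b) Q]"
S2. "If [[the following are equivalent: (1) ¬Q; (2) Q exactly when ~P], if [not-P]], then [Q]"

1

S1: Formalization: P ↔ ((¬Q ↔ P) ↑ Q)

¬Q = ¬F = T
¬Q ↔ P = T ↔ F = F
(¬Q ↔ P) ↑ Q = F ↑ F = T
P ↔ ((¬Q ↔ P) ↑ Q) = F ↔ T = F
So S1 is false.

S2: Parsed as (¬P → (¬Q ↔ (Q ↔ ¬P))) → Q

¬P = ¬F = T
¬Q = ¬F = T
¬P = ¬F = T
Q ↔ ¬P = F ↔ T = F
¬Q ↔ (Q ↔ ¬P) = T ↔ F = F
¬P → (¬Q ↔ (Q ↔ ¬P)) = T → F = F
(¬P → (¬Q ↔ (Q ↔ ¬P))) → Q = F → F = T
Hence S2 is true.

1 of the 2 statements is true (S2).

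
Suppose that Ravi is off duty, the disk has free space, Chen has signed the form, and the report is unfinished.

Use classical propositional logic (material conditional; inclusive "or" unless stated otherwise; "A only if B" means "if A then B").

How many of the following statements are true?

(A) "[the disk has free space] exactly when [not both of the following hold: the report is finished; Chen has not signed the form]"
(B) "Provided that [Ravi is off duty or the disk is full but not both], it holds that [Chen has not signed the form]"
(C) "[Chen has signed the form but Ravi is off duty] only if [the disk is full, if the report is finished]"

Let W = "the disk is full" (F), U = "the report is finished" (F), N = "Chen has signed the form" (T), L = "Ravi is on call" (F).

(A): Parsed as ¬W ↔ (U ↑ ¬N)

¬W = ¬F = T
¬N = ¬T = F
U ↑ ¬N = F ↑ F = T
¬W ↔ (U ↑ ¬N) = T ↔ T = T
So (A) is true.

(B): Parsed as (¬L ⊕ W) → ¬N

¬L = ¬F = T
¬L ⊕ W = T ⊕ F = T
¬N = ¬T = F
(¬L ⊕ W) → ¬N = T → F = F
So (B) is false.

(C): In symbols: (N ∧ ¬L) → (U → W)

¬L = ¬F = T
N ∧ ¬L = T ∧ T = T
U → W = F → F = T
(N ∧ ¬L) → (U → W) = T → T = T
Thus (C) is true.

Count: 2.

2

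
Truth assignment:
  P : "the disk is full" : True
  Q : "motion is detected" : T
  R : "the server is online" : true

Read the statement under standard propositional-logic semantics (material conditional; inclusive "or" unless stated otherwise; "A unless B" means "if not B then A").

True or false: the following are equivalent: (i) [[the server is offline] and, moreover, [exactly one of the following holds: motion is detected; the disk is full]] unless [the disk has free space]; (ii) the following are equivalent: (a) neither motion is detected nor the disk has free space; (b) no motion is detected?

False.

Values: R=True, Q=True, P=True.
Parsed as ((not R and (Q xor P)) or not P) iff ((Q nor not P) iff not Q)

not R = not True = False
Q xor P = True xor True = False
not R and (Q xor P) = False and False = False
not P = not True = False
(not R and (Q xor P)) or not P = False or False = False
not P = not True = False
Q nor not P = True nor False = False
not Q = not True = False
(Q nor not P) iff not Q = False iff False = True
((not R and (Q xor P)) or not P) iff ((Q nor not P) iff not Q) = False iff True = False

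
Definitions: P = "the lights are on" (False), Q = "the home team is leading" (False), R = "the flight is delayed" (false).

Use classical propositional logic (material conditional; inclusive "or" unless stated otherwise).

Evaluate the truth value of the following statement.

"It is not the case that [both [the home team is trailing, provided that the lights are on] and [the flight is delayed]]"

True.

In symbols: ¬((P → ¬Q) ∧ R)

¬Q = ¬F = T
P → ¬Q = F → T = T
(P → ¬Q) ∧ R = T ∧ F = F
¬((P → ¬Q) ∧ R) = ¬F = T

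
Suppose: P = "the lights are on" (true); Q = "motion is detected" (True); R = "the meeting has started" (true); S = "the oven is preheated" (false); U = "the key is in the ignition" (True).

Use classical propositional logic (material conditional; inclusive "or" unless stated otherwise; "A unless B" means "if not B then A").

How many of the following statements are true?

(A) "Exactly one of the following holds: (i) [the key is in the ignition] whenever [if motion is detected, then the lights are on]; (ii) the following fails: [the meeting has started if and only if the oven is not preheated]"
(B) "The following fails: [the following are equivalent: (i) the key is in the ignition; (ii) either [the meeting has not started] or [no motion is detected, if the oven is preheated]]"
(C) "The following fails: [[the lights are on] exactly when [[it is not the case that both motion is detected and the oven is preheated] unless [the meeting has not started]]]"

(A): This is ((Q → P) → U) ⊕ ¬(R ↔ ¬S).

Q → P = T → T = T
(Q → P) → U = T → T = T
¬S = ¬F = T
R ↔ ¬S = T ↔ T = T
¬(R ↔ ¬S) = ¬T = F
((Q → P) → U) ⊕ ¬(R ↔ ¬S) = T ⊕ F = T
Thus (A) is true.

(B): In symbols: ¬(U ↔ (¬R ∨ (S → ¬Q)))

¬R = ¬T = F
¬Q = ¬T = F
S → ¬Q = F → F = T
¬R ∨ (S → ¬Q) = F ∨ T = T
U ↔ (¬R ∨ (S → ¬Q)) = T ↔ T = T
¬(U ↔ (¬R ∨ (S → ¬Q))) = ¬T = F
So (B) is false.

(C): Formalization: ¬(P ↔ ((Q ↑ S) ∨ ¬R))

Q ↑ S = T ↑ F = T
¬R = ¬T = F
(Q ↑ S) ∨ ¬R = T ∨ F = T
P ↔ ((Q ↑ S) ∨ ¬R) = T ↔ T = T
¬(P ↔ ((Q ↑ S) ∨ ¬R)) = ¬T = F
Hence (C) is false.

Count: 1.

1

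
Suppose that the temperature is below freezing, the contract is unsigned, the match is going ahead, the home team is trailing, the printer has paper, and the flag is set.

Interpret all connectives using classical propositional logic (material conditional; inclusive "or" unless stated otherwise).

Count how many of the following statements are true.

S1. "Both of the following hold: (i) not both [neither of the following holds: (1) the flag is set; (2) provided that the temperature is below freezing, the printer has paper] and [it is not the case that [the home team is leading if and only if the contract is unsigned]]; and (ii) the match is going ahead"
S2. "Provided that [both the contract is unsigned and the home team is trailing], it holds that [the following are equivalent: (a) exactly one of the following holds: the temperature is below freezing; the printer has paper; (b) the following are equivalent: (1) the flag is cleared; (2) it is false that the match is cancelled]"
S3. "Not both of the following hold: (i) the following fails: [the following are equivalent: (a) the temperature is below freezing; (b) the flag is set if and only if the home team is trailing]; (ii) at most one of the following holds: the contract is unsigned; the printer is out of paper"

3

Let V = "the flag is set" (T), P = "the temperature is below freezing" (T), U = "the printer has paper" (T), S = "the home team is leading" (F), Q = "the contract is signed" (F), R = "the match is cancelled" (F).

S1: Formalization: ((V ↓ (P → U)) ↑ ¬(S ↔ ¬Q)) ∧ ¬R

P → U = T → T = T
V ↓ (P → U) = T ↓ T = F
¬Q = ¬F = T
S ↔ ¬Q = F ↔ T = F
¬(S ↔ ¬Q) = ¬F = T
(V ↓ (P → U)) ↑ ¬(S ↔ ¬Q) = F ↑ T = T
¬R = ¬F = T
((V ↓ (P → U)) ↑ ¬(S ↔ ¬Q)) ∧ ¬R = T ∧ T = T
So S1 is true.

S2: This is (¬Q ∧ ¬S) → ((P ⊕ U) ↔ (¬V ↔ ¬R)).

¬Q = ¬F = T
¬S = ¬F = T
¬Q ∧ ¬S = T ∧ T = T
P ⊕ U = T ⊕ T = F
¬V = ¬T = F
¬R = ¬F = T
¬V ↔ ¬R = F ↔ T = F
(P ⊕ U) ↔ (¬V ↔ ¬R) = F ↔ F = T
(¬Q ∧ ¬S) → ((P ⊕ U) ↔ (¬V ↔ ¬R)) = T → T = T
Hence S2 is true.

S3: In symbols: ¬(P ↔ (V ↔ ¬S)) ↑ (¬Q ↑ ¬U)

¬S = ¬F = T
V ↔ ¬S = T ↔ T = T
P ↔ (V ↔ ¬S) = T ↔ T = T
¬(P ↔ (V ↔ ¬S)) = ¬T = F
¬Q = ¬F = T
¬U = ¬T = F
¬Q ↑ ¬U = T ↑ F = T
¬(P ↔ (V ↔ ¬S)) ↑ (¬Q ↑ ¬U) = F ↑ T = T
So S3 is true.

True statements: 3 (S1, S2, S3).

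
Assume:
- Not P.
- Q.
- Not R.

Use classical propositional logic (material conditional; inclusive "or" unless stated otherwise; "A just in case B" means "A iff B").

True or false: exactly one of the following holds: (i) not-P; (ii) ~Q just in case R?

False

In symbols: not P xor (not Q iff R)

not P = not False = True
not Q = not True = False
not Q iff R = False iff False = True
not P xor (not Q iff R) = True xor True = False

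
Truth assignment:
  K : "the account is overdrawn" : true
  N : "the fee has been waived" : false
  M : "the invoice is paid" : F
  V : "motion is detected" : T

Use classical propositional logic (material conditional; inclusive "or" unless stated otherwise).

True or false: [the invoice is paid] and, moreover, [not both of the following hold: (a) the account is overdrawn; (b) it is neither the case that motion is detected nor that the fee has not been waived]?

False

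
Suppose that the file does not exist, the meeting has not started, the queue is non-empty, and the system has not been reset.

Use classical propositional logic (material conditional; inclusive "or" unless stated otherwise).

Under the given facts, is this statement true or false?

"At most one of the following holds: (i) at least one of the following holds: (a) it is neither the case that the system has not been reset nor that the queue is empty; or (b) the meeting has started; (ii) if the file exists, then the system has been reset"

Let U = "the system has been reset" (F), K = "the queue is empty" (F), P = "the meeting has started" (F), H = "the file exists" (F).
Parsed as ((~U nor K) | P) nand (H -> U)

~U = ~F = T
~U nor K = T nor F = F
(~U nor K) | P = F | F = F
H -> U = F -> F = T
((~U nor K) | P) nand (H -> U) = F nand T = T

true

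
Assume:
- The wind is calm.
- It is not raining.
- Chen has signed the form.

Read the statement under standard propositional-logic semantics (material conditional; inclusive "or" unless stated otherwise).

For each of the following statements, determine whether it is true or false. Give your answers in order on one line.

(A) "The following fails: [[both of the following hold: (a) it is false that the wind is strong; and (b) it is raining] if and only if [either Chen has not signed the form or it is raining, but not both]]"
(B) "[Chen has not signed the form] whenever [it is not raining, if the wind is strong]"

(A) F / (B) F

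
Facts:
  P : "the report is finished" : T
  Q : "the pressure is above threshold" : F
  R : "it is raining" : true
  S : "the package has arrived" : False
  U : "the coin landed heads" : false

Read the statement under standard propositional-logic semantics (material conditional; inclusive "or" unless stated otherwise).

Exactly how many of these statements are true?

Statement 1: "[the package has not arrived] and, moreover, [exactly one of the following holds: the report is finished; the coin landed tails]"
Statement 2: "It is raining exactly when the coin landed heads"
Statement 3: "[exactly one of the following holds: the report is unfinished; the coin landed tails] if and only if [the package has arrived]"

Statement 1: Parsed as ¬S ∧ (P ⊕ ¬U)

¬S = ¬F = T
¬U = ¬F = T
P ⊕ ¬U = T ⊕ T = F
¬S ∧ (P ⊕ ¬U) = T ∧ F = F
So Statement 1 is false.

Statement 2: Formalization: R ↔ U

R ↔ U = T ↔ F = F
So Statement 2 is false.

Statement 3: Parsed as (¬P ⊕ ¬U) ↔ S

¬P = ¬T = F
¬U = ¬F = T
¬P ⊕ ¬U = F ⊕ T = T
(¬P ⊕ ¬U) ↔ S = T ↔ F = F
Hence Statement 3 is false.

True statements: 0 (none).

0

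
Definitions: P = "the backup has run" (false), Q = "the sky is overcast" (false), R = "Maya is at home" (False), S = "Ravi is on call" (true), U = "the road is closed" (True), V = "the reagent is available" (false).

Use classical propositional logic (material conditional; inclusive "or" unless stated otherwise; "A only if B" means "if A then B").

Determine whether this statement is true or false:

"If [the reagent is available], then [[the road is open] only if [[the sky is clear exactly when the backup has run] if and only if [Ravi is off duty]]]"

The statement is true.

In symbols: V -> (~U -> ((~Q <-> P) <-> ~S))

~U = ~T = F
~Q = ~F = T
~Q <-> P = T <-> F = F
~S = ~T = F
(~Q <-> P) <-> ~S = F <-> F = T
~U -> ((~Q <-> P) <-> ~S) = F -> T = T
V -> (~U -> ((~Q <-> P) <-> ~S)) = F -> T = T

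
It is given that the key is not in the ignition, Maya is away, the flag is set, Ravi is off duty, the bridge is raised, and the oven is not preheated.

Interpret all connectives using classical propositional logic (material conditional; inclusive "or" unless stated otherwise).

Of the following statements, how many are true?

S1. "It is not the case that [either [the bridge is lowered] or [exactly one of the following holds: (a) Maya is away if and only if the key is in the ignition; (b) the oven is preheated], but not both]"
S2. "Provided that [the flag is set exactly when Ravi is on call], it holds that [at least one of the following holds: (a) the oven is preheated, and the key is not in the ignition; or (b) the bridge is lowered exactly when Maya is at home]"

Let L = "the bridge is raised" (True), Q = "Maya is at home" (False), V = "the key is in the ignition" (False), S = "the oven is preheated" (False), G = "the flag is set" (True), W = "Ravi is on call" (False).

S1: Parsed as not (not L xor ((not Q iff V) xor S))

not L = not True = False
not Q = not False = True
not Q iff V = True iff False = False
(not Q iff V) xor S = False xor False = False
not L xor ((not Q iff V) xor S) = False xor False = False
not (not L xor ((not Q iff V) xor S)) = not False = True
Hence S1 is true.

S2: Parsed as (G iff W) -> ((S and not V) or (not L iff Q))

G iff W = True iff False = False
not V = not False = True
S and not V = False and True = False
not L = not True = False
not L iff Q = False iff False = True
(S and not V) or (not L iff Q) = False or True = True
(G iff W) -> ((S and not V) or (not L iff Q)) = False -> True = True
Thus S2 is true.

2 of the 2 statements are true.

2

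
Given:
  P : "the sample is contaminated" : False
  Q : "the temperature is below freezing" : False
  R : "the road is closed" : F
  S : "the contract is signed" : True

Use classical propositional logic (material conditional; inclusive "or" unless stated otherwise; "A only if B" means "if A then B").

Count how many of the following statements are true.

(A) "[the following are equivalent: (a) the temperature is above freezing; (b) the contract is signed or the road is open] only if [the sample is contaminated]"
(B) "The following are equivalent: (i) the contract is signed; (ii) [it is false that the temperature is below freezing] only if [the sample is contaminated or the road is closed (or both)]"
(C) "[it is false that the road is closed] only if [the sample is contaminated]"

0

(A): Parsed as (not Q iff (S or not R)) -> P

not Q = not False = True
not R = not False = True
S or not R = True or True = True
not Q iff (S or not R) = True iff True = True
(not Q iff (S or not R)) -> P = True -> False = False
So (A) is false.

(B): Parsed as S iff (not Q -> (P or R))

not Q = not False = True
P or R = False or False = False
not Q -> (P or R) = True -> False = False
S iff (not Q -> (P or R)) = True iff False = False
Hence (B) is false.

(C): This is not R -> P.

not R = not False = True
not R -> P = True -> False = False
So (C) is false.

Count: 0.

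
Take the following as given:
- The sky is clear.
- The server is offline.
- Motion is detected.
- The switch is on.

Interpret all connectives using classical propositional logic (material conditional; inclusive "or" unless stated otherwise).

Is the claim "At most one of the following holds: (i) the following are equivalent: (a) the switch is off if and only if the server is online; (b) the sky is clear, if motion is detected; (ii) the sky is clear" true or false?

The statement is false.

Let S = "the switch is on" (T), Q = "the server is online" (F), R = "motion is detected" (T), P = "the sky is overcast" (F).
In symbols: ((~S <-> Q) <-> (R -> ~P)) nand ~P

~S = ~T = F
~S <-> Q = F <-> F = T
~P = ~F = T
R -> ~P = T -> T = T
(~S <-> Q) <-> (R -> ~P) = T <-> T = T
~P = ~F = T
((~S <-> Q) <-> (R -> ~P)) nand ~P = T nand T = F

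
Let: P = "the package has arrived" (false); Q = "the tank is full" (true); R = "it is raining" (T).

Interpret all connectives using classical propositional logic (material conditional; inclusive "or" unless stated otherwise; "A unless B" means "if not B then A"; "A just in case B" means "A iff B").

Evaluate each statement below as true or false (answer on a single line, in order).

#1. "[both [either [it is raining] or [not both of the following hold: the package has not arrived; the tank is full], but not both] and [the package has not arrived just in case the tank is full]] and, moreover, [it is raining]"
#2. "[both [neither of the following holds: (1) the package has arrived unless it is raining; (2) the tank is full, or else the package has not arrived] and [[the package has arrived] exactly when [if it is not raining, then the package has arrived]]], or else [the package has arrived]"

#1 T, #2 F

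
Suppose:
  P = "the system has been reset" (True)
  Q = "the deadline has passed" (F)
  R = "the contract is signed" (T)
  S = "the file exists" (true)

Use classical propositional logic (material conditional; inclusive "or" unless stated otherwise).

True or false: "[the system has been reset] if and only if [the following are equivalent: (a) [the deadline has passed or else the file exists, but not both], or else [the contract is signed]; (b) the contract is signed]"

Formalization: P iff (((Q xor S) or R) iff R)

Q xor S = False xor True = True
(Q xor S) or R = True or True = True
((Q xor S) or R) iff R = True iff True = True
P iff (((Q xor S) or R) iff R) = True iff True = True

true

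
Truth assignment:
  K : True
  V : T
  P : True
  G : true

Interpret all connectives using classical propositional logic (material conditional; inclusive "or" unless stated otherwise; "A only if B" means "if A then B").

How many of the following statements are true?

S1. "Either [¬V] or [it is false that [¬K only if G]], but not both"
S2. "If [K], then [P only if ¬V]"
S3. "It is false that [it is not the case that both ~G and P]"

0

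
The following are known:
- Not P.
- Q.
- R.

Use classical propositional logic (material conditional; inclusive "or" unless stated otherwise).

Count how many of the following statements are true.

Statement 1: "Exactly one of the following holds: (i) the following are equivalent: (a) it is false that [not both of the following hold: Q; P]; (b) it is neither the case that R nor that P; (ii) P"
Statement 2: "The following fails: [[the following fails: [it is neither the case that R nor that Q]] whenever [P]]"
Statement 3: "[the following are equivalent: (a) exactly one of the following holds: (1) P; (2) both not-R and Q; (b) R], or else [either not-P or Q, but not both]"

Statement 1: This is (¬(Q ↑ P) ↔ (R ↓ P)) ⊕ P.

Q ↑ P = T ↑ F = T
¬(Q ↑ P) = ¬T = F
R ↓ P = T ↓ F = F
¬(Q ↑ P) ↔ (R ↓ P) = F ↔ F = T
(¬(Q ↑ P) ↔ (R ↓ P)) ⊕ P = T ⊕ F = T
So Statement 1 is true.

Statement 2: Parsed as ¬(P → ¬(R ↓ Q))

R ↓ Q = T ↓ T = F
¬(R ↓ Q) = ¬F = T
P → ¬(R ↓ Q) = F → T = T
¬(P → ¬(R ↓ Q)) = ¬T = F
So Statement 2 is false.

Statement 3: Parsed as ((P ⊕ (¬R ∧ Q)) ↔ R) ∨ (¬P ⊕ Q)

¬R = ¬T = F
¬R ∧ Q = F ∧ T = F
P ⊕ (¬R ∧ Q) = F ⊕ F = F
(P ⊕ (¬R ∧ Q)) ↔ R = F ↔ T = F
¬P = ¬F = T
¬P ⊕ Q = T ⊕ T = F
((P ⊕ (¬R ∧ Q)) ↔ R) ∨ (¬P ⊕ Q) = F ∨ F = F
Hence Statement 3 is false.

Count: 1.

1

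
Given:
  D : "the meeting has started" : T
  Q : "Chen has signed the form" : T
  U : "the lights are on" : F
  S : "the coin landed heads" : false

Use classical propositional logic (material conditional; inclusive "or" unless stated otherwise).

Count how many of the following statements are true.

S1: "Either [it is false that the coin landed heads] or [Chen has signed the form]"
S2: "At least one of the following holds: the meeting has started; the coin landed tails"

S1: Formalization: ~S | Q

~S = ~F = T
~S | Q = T | T = T
Hence S1 is true.

S2: Parsed as D | ~S

~S = ~F = T
D | ~S = T | T = T
Thus S2 is true.

Count: 2.

2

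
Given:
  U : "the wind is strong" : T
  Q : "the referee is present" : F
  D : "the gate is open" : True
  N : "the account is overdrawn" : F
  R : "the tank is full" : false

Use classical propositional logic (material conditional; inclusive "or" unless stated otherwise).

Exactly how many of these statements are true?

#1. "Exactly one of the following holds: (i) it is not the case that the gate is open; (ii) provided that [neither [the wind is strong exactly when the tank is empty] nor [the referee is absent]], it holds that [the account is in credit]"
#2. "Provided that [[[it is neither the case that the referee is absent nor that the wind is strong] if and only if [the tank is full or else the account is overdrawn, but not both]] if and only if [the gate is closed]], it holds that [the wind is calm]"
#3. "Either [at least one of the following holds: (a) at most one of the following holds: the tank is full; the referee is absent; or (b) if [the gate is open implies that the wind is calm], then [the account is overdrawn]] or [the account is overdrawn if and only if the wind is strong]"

#1: In symbols: ¬D ⊕ (((U ↔ ¬R) ↓ ¬Q) → ¬N)

¬D = ¬T = F
¬R = ¬F = T
U ↔ ¬R = T ↔ T = T
¬Q = ¬F = T
(U ↔ ¬R) ↓ ¬Q = T ↓ T = F
¬N = ¬F = T
((U ↔ ¬R) ↓ ¬Q) → ¬N = F → T = T
¬D ⊕ (((U ↔ ¬R) ↓ ¬Q) → ¬N) = F ⊕ T = T
Thus #1 is true.

#2: Formalization: (((¬Q ↓ U) ↔ (R ⊕ N)) ↔ ¬D) → ¬U

¬Q = ¬F = T
¬Q ↓ U = T ↓ T = F
R ⊕ N = F ⊕ F = F
(¬Q ↓ U) ↔ (R ⊕ N) = F ↔ F = T
¬D = ¬T = F
((¬Q ↓ U) ↔ (R ⊕ N)) ↔ ¬D = T ↔ F = F
¬U = ¬T = F
(((¬Q ↓ U) ↔ (R ⊕ N)) ↔ ¬D) → ¬U = F → F = T
Hence #2 is true.

#3: Parsed as ((R ↑ ¬Q) ∨ ((D → ¬U) → N)) ∨ (N ↔ U)

¬Q = ¬F = T
R ↑ ¬Q = F ↑ T = T
¬U = ¬T = F
D → ¬U = T → F = F
(D → ¬U) → N = F → F = T
(R ↑ ¬Q) ∨ ((D → ¬U) → N) = T ∨ T = T
N ↔ U = F ↔ T = F
((R ↑ ¬Q) ∨ ((D → ¬U) → N)) ∨ (N ↔ U) = T ∨ F = T
Hence #3 is true.

True statements: 3.

3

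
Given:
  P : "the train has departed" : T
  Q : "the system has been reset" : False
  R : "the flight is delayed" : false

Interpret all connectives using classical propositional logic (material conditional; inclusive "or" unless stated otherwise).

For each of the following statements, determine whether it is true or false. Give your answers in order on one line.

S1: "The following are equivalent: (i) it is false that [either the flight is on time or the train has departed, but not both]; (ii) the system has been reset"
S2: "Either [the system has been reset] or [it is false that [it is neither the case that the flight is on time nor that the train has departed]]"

S1 F / S2 T

S1: In symbols: ¬(¬R ⊕ P) ↔ Q

¬R = ¬F = T
¬R ⊕ P = T ⊕ T = F
¬(¬R ⊕ P) = ¬F = T
¬(¬R ⊕ P) ↔ Q = T ↔ F = F
So S1 is false.

S2: Parsed as Q ∨ ¬(¬R ↓ P)

¬R = ¬F = T
¬R ↓ P = T ↓ T = F
¬(¬R ↓ P) = ¬F = T
Q ∨ ¬(¬R ↓ P) = F ∨ T = T
Thus S2 is true.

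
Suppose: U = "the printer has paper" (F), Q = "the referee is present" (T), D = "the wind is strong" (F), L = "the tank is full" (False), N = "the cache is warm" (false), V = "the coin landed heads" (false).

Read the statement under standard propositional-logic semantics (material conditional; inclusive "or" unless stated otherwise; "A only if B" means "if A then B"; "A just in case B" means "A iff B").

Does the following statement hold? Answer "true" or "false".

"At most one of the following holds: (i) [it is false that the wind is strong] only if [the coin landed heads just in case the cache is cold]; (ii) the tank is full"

The statement is true.

Parsed as (¬D → (V ↔ ¬N)) ↑ L

¬D = ¬F = T
¬N = ¬F = T
V ↔ ¬N = F ↔ T = F
¬D → (V ↔ ¬N) = T → F = F
(¬D → (V ↔ ¬N)) ↑ L = F ↑ F = T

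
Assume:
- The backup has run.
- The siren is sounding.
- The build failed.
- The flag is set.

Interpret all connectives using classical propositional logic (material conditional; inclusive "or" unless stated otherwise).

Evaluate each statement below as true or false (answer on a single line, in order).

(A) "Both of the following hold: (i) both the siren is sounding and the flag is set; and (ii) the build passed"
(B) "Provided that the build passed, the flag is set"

Let M = "the siren is sounding" (True), D = "the flag is set" (True), N = "the build passed" (False).

(A): Formalization: (M and D) and N

M and D = True and True = True
(M and D) and N = True and False = False
Hence (A) is false.

(B): In symbols: N -> D

N -> D = False -> True = True
Hence (B) is true.

(A) false, (B) true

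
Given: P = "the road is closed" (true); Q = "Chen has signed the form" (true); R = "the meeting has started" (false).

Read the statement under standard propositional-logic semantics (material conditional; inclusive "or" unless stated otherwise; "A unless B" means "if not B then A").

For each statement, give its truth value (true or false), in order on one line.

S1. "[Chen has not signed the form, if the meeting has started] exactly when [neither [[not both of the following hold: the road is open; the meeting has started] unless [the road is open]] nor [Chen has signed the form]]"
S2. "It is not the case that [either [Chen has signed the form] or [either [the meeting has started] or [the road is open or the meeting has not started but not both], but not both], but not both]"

S1 False; S2 True

S1: Formalization: (R -> ~Q) <-> (((~P nand R) | ~P) nor Q)

~Q = ~T = F
R -> ~Q = F -> F = T
~P = ~T = F
~P nand R = F nand F = T
~P = ~T = F
(~P nand R) | ~P = T | F = T
((~P nand R) | ~P) nor Q = T nor T = F
(R -> ~Q) <-> (((~P nand R) | ~P) nor Q) = T <-> F = F
Thus S1 is false.

S2: Formalization: ~(Q xor (R xor (~P xor ~R)))

~P = ~T = F
~R = ~F = T
~P xor ~R = F xor T = T
R xor (~P xor ~R) = F xor T = T
Q xor (R xor (~P xor ~R)) = T xor T = F
~(Q xor (R xor (~P xor ~R))) = ~F = T
Hence S2 is true.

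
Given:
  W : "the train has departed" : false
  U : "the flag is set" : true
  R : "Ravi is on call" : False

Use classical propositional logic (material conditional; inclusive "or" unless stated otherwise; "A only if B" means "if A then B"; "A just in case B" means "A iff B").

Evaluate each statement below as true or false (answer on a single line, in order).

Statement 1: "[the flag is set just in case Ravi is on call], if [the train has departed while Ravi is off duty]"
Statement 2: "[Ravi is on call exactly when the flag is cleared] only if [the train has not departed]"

Statement 1: In symbols: (W & ~R) -> (U <-> R)

~R = ~F = T
W & ~R = F & T = F
U <-> R = T <-> F = F
(W & ~R) -> (U <-> R) = F -> F = T
So Statement 1 is true.

Statement 2: Parsed as (R <-> ~U) -> ~W

~U = ~T = F
R <-> ~U = F <-> F = T
~W = ~F = T
(R <-> ~U) -> ~W = T -> T = T
Hence Statement 2 is true.

Statement 1 true, Statement 2 true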